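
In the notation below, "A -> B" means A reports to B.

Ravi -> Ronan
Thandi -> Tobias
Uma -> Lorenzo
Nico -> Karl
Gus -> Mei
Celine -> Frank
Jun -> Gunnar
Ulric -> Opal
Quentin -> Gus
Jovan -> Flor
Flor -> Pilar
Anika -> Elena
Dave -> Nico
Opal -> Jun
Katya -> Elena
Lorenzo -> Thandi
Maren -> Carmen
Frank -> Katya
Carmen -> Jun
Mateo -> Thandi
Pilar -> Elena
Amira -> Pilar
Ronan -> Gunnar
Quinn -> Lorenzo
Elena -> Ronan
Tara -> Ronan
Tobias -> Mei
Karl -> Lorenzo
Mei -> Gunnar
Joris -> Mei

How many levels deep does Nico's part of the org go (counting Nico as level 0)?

1

The longest chain under Nico runs Nico → Dave, which is 1 level below Nico.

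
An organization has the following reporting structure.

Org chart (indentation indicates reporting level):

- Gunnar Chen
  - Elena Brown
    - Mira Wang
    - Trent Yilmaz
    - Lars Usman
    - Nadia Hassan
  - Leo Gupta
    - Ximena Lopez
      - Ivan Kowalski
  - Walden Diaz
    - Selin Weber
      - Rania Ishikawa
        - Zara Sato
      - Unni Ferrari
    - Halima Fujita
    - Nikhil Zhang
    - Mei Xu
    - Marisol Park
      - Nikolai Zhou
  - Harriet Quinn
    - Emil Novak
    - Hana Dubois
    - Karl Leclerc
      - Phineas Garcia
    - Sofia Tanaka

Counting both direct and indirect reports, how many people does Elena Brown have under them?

Elena Brown directly manages Mira Wang, Trent Yilmaz, Lars Usman, Nadia Hassan. Mira Wang has no reports. Trent Yilmaz has no reports. Lars Usman has no reports. Nadia Hassan has no reports. So Elena Brown's organization is 4 direct reports plus everyone under them: 1 + 1 + 1 + 1 = 4.

4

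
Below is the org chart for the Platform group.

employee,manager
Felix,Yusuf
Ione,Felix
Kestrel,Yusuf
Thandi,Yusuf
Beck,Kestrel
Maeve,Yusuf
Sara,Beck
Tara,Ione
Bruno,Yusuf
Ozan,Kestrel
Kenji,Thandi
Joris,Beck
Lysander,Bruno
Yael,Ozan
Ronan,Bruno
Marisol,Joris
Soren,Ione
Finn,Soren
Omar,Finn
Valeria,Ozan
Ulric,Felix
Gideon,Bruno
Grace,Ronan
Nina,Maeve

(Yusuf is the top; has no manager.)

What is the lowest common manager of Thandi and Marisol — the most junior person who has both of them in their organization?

Thandi's chain of managers is Yusuf. Marisol's chain of managers is Joris, Beck, Kestrel, Yusuf. The first manager that appears in both chains is Yusuf.

Yusuf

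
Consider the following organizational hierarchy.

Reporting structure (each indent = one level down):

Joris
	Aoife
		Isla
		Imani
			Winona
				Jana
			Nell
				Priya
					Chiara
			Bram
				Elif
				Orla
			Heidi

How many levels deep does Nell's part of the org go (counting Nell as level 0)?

The longest chain under Nell runs Nell → Priya → Chiara, which is 2 levels below Nell.

2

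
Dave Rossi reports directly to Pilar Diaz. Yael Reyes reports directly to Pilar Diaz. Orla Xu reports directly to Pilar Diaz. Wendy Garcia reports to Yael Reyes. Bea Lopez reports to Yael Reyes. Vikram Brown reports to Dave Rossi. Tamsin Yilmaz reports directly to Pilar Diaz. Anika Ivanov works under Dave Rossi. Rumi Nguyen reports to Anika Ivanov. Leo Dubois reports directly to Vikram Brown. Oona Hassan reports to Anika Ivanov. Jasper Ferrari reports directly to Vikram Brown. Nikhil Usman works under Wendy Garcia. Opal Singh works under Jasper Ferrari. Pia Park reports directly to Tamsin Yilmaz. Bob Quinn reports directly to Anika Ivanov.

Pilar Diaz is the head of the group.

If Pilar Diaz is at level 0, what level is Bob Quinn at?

3

Chain from Bob Quinn up to Pilar Diaz: Bob Quinn → Anika Ivanov → Dave Rossi → Pilar Diaz. That is 3 steps up, so Bob Quinn is 3 levels below Pilar Diaz.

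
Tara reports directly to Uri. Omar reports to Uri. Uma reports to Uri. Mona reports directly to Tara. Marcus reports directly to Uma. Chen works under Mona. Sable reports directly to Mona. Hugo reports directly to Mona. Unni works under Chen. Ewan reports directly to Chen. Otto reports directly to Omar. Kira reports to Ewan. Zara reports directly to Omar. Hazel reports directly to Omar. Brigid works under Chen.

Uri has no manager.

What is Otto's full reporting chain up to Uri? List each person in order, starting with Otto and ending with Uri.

Otto reports to Omar. Omar reports to Uri. Uri is at the top.

Otto -> Omar -> Uri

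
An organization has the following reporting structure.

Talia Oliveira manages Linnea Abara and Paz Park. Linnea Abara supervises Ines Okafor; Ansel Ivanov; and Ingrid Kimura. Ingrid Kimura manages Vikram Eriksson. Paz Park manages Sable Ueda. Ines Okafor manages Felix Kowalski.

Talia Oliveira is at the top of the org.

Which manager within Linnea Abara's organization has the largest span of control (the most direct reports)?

Linnea Abara

Direct-report counts within Linnea Abara's organization: Linnea Abara has 3; Ines Okafor has 1; Ingrid Kimura has 1. The largest is 3, held by Linnea Abara.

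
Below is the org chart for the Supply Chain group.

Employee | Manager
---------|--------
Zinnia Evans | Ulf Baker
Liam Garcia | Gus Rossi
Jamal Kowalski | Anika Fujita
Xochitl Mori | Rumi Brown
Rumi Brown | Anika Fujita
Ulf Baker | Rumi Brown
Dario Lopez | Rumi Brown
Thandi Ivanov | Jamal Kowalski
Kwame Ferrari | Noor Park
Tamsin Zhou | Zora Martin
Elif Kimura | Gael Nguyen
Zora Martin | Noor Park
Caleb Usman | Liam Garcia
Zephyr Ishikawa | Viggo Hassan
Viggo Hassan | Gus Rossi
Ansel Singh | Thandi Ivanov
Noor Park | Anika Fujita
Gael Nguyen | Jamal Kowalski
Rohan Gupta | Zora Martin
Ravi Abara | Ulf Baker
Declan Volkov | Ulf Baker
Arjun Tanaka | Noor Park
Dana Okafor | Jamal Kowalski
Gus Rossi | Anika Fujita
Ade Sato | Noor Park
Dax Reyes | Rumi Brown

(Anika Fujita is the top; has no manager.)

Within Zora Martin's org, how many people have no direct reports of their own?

The people in Zora Martin's organization with no one reporting to them are Tamsin Zhou, Rohan Gupta. That is 2.

2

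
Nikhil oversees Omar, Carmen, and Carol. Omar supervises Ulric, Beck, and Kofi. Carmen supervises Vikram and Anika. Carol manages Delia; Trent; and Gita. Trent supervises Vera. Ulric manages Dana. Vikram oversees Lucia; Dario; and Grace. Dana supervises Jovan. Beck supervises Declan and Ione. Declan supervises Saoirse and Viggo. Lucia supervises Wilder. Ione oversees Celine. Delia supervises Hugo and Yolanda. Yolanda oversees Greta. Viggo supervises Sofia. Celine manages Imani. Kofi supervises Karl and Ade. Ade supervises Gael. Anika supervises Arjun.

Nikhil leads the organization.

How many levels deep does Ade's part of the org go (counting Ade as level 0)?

The longest chain under Ade runs Ade → Gael, which is 1 level below Ade.

1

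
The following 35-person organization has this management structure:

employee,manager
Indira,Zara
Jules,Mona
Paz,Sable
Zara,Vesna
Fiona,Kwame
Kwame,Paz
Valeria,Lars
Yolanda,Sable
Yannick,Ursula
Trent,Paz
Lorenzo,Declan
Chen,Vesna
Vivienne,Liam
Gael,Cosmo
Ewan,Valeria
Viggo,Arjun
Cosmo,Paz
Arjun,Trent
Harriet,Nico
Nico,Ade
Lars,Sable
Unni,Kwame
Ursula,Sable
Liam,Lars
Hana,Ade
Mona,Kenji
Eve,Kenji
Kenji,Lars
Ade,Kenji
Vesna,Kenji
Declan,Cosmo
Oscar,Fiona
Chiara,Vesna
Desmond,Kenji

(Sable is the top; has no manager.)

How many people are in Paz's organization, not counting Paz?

Paz directly manages Kwame, Cosmo, Trent. Under Kwame: Unni, Fiona, Oscar (3). Under Cosmo: Declan, Lorenzo, Gael (3). Under Trent: Arjun, Viggo (2). So Paz's organization is 3 direct reports plus everyone under them: 4 + 4 + 3 = 11.

11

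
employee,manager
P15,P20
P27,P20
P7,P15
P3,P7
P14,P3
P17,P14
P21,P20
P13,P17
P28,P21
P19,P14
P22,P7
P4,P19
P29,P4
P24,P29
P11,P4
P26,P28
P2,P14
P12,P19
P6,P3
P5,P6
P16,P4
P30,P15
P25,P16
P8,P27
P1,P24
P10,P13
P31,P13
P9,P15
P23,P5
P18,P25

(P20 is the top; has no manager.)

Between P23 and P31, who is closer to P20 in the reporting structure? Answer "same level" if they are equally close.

P23

P23 is 6 levels below P20; P31 is 7. P23 is higher.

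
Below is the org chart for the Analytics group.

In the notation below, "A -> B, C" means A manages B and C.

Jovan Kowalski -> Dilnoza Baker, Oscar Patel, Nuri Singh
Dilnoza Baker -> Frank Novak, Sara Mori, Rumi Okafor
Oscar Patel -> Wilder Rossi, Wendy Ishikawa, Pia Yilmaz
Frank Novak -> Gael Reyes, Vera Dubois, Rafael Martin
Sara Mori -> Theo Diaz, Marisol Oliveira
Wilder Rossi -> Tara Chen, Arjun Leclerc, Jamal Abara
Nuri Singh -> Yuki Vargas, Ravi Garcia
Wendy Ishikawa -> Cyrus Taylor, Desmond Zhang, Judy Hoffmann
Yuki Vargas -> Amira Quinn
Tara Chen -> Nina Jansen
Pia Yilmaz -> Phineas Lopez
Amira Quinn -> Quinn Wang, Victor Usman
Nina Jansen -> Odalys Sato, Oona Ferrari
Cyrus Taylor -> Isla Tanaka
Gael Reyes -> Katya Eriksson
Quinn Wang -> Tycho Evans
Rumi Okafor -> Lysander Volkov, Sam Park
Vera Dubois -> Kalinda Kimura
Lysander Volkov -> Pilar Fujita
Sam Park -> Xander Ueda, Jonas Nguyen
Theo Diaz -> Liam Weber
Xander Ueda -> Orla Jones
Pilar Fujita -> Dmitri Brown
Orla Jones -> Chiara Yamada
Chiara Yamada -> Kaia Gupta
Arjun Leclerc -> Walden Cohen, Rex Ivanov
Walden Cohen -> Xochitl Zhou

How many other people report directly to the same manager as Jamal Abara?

2

Jamal Abara reports to Wilder Rossi. Wilder Rossi's other direct reports are Tara Chen, Arjun Leclerc — 2 peers.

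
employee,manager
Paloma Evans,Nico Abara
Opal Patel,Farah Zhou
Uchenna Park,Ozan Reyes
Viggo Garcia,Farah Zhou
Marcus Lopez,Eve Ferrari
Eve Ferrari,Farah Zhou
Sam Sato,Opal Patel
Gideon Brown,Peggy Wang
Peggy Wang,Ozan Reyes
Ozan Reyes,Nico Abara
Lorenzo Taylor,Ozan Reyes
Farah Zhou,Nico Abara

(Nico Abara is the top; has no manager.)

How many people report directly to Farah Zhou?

Farah Zhou directly manages Opal Patel, Viggo Garcia, Eve Ferrari. That is 3 direct reports.

3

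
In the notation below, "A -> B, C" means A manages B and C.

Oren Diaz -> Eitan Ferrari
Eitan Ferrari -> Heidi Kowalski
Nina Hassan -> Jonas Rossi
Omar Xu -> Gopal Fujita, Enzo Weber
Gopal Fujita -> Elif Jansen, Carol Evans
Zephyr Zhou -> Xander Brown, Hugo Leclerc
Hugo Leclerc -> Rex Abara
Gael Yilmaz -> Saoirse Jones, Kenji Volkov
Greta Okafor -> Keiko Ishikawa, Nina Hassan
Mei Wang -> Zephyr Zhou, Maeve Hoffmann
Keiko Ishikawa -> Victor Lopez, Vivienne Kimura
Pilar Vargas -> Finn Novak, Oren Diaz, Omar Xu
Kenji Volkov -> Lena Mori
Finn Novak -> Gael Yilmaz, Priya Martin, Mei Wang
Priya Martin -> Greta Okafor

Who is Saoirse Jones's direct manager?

Saoirse Jones reports directly to Gael Yilmaz.

Gael Yilmaz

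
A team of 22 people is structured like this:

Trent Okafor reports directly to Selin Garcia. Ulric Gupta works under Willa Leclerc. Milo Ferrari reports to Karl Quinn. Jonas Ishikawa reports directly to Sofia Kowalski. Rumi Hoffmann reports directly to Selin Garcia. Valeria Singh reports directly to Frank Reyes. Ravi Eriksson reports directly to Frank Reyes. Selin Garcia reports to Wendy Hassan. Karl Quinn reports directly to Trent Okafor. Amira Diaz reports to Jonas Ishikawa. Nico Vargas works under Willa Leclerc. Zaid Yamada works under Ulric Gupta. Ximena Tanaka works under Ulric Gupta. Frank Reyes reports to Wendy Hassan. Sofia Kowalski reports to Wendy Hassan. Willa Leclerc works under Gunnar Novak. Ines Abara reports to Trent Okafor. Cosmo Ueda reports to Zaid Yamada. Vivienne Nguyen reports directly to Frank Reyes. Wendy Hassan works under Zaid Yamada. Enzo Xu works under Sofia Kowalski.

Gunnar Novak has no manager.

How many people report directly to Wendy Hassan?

3

Wendy Hassan directly manages Frank Reyes, Sofia Kowalski, Selin Garcia. That is 3 direct reports.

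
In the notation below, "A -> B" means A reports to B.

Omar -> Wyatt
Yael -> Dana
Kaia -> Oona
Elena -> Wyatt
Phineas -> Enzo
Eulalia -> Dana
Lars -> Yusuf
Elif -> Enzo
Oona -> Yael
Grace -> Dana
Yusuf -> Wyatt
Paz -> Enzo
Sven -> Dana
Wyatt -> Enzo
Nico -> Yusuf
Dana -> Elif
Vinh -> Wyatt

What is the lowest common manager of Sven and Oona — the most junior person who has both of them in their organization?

Sven's chain of managers is Dana, Elif, Enzo. Oona's chain of managers is Yael, Dana, Elif, Enzo. The first manager that appears in both chains is Dana.

Dana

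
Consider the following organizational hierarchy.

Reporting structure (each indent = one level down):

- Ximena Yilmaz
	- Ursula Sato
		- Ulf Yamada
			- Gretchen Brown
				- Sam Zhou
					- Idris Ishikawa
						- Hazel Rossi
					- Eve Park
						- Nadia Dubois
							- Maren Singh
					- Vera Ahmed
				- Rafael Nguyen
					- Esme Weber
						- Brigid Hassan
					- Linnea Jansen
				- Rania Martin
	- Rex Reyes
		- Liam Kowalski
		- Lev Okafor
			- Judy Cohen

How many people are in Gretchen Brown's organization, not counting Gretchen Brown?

12

Gretchen Brown directly manages Sam Zhou, Rafael Nguyen, Rania Martin. Under Sam Zhou: Vera Ahmed, Eve Park, Nadia Dubois, Maren Singh, Idris Ishikawa, Hazel Rossi (6). Under Rafael Nguyen: Linnea Jansen, Esme Weber, Brigid Hassan (3). Rania Martin has no reports. So Gretchen Brown's organization is 3 direct reports plus everyone under them: 7 + 4 + 1 = 12.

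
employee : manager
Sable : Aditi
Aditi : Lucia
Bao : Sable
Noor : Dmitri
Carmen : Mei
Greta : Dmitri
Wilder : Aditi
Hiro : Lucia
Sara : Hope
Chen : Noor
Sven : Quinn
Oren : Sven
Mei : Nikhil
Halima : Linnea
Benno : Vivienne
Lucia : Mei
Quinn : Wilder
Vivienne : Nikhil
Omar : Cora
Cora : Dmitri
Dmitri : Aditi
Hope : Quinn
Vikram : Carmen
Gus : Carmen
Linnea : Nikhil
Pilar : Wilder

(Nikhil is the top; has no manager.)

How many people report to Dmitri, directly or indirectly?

Dmitri directly manages Noor, Cora, Greta. Under Noor: Chen (1). Under Cora: Omar (1). Greta has no reports. So Dmitri's organization is 3 direct reports plus everyone under them: 2 + 2 + 1 = 5.

5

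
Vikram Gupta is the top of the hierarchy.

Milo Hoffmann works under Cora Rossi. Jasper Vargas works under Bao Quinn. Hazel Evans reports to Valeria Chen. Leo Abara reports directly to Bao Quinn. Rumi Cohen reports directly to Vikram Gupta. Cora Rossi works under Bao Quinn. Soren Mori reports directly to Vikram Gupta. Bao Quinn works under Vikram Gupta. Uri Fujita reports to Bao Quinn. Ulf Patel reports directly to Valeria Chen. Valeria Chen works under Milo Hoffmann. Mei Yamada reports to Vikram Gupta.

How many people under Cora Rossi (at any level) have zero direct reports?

2

The people in Cora Rossi's organization with no one reporting to them are Ulf Patel, Hazel Evans. That is 2.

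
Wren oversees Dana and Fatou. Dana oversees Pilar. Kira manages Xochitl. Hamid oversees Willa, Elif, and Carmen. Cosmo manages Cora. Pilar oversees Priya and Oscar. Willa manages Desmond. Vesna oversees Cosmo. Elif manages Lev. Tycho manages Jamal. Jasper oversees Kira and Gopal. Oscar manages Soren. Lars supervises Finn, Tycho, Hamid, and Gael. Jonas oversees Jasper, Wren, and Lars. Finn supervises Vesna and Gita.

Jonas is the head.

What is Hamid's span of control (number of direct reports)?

Hamid directly manages Willa, Elif, Carmen. That is 3 direct reports.

3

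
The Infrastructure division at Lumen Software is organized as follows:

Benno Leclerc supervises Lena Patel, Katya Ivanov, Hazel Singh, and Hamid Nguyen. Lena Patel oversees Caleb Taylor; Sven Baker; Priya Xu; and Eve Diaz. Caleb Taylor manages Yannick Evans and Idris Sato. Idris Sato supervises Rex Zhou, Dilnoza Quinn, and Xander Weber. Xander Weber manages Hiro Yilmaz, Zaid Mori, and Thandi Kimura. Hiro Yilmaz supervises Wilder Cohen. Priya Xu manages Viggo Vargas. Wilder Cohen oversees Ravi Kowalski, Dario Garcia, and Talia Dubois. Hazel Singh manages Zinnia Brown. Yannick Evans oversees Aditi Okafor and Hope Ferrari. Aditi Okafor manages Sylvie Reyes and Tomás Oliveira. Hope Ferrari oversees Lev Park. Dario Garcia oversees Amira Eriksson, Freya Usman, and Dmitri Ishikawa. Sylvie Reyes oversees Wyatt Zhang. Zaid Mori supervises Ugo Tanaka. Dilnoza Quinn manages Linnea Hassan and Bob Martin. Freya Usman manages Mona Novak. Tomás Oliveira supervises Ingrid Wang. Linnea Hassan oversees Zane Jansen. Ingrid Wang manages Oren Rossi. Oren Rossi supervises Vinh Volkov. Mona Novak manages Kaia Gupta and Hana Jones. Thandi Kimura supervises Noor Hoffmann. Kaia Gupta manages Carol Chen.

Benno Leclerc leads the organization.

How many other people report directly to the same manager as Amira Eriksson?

Amira Eriksson reports to Dario Garcia. Dario Garcia's other direct reports are Freya Usman, Dmitri Ishikawa — 2 peers.

2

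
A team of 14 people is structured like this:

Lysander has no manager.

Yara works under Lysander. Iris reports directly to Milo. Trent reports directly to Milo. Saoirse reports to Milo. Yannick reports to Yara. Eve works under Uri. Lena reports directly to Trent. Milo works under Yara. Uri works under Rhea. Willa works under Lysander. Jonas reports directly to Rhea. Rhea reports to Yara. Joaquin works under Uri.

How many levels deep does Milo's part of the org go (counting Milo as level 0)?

The longest chain under Milo runs Milo → Trent → Lena, which is 2 levels below Milo.

2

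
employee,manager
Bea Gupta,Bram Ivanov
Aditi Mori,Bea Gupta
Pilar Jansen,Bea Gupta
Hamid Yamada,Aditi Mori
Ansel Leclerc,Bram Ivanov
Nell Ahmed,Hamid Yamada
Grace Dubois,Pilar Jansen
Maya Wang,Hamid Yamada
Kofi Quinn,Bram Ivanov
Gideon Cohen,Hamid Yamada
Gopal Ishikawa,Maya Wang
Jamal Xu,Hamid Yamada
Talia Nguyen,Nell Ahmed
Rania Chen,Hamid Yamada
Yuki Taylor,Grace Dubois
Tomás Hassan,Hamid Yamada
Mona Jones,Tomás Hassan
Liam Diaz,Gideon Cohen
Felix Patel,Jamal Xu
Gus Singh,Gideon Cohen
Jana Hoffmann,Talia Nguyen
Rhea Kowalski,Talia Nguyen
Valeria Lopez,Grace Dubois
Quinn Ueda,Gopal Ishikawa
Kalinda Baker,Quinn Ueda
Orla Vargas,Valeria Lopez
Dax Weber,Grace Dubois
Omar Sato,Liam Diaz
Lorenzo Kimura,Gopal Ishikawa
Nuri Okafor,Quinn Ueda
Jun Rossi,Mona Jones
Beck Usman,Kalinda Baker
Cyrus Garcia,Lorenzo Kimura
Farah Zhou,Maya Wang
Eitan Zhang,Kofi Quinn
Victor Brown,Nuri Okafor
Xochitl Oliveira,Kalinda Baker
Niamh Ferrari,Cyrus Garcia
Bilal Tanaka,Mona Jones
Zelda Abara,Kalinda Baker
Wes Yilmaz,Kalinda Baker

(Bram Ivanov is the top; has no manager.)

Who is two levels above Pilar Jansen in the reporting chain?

Pilar Jansen reports to Bea Gupta, and Bea Gupta reports to Bram Ivanov. So Pilar Jansen's skip-level manager is Bram Ivanov.

Bram Ivanov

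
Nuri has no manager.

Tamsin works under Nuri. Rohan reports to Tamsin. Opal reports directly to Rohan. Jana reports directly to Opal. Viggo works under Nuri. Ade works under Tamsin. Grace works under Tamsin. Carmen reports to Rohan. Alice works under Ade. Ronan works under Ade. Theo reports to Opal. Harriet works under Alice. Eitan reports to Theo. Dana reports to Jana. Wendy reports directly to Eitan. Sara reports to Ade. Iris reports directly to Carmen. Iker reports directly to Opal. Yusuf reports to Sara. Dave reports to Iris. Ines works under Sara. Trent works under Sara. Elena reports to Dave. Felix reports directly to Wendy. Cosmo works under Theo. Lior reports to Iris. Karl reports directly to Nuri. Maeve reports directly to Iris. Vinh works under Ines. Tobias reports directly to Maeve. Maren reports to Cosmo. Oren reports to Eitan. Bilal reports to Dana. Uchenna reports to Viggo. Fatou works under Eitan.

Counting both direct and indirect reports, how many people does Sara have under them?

Sara directly manages Yusuf, Ines, Trent. Yusuf has no reports. Under Ines: Vinh (1). Trent has no reports. So Sara's organization is 3 direct reports plus everyone under them: 1 + 2 + 1 = 4.

4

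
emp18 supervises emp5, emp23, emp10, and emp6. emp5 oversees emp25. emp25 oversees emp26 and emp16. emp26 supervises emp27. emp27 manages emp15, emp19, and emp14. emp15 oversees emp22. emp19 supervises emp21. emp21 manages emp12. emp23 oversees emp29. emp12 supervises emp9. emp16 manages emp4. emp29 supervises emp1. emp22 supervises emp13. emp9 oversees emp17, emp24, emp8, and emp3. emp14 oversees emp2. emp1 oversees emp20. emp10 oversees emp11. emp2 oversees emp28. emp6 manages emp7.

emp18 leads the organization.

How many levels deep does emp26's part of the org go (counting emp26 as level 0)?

6

The longest chain under emp26 runs emp26 → emp27 → emp19 → emp21 → emp12 → emp9 → emp3, which is 6 levels below emp26.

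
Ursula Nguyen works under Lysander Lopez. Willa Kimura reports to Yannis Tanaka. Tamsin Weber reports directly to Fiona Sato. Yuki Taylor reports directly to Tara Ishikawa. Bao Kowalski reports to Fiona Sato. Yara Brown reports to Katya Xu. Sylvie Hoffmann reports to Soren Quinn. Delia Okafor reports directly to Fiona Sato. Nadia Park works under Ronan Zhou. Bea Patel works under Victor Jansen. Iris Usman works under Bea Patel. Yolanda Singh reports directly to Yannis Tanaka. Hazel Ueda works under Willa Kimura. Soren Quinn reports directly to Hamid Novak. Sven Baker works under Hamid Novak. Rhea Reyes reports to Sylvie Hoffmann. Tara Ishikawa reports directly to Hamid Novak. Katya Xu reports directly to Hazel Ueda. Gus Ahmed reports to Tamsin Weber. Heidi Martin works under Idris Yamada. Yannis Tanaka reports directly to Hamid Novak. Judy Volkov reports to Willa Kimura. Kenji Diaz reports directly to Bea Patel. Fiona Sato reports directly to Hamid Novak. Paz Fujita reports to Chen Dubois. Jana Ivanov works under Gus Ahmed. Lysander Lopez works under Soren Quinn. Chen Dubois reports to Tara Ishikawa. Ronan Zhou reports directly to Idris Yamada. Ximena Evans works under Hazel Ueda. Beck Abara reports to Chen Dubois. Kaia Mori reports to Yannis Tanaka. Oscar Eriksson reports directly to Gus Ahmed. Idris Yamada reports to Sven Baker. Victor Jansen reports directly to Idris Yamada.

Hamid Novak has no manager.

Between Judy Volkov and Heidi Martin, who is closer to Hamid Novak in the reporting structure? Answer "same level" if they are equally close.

Both Judy Volkov and Heidi Martin are 3 levels below Hamid Novak.

same level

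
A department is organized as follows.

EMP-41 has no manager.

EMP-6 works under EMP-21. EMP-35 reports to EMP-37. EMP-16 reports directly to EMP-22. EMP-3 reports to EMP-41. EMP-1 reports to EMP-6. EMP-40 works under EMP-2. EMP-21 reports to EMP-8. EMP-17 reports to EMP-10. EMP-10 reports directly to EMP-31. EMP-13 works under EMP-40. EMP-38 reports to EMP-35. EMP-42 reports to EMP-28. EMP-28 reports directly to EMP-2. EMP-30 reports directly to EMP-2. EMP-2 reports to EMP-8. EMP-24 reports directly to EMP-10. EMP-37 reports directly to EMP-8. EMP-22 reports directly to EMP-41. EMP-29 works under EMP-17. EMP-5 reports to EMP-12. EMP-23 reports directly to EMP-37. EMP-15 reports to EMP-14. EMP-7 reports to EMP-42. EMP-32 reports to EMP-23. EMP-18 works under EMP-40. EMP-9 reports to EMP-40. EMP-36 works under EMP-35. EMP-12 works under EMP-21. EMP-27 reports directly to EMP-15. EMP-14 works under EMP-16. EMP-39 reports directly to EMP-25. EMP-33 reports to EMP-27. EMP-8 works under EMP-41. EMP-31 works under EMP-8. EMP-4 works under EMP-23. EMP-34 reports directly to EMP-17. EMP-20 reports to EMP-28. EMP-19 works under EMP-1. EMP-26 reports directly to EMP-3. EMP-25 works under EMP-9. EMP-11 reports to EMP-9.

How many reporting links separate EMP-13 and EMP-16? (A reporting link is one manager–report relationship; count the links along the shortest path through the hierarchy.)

EMP-13 is 4 levels below EMP-41, and EMP-16 is 2 levels below EMP-41 (their lowest common manager). The shortest path runs up from EMP-13 to EMP-41 and back down to EMP-16: 4 + 2 = 6 links.

6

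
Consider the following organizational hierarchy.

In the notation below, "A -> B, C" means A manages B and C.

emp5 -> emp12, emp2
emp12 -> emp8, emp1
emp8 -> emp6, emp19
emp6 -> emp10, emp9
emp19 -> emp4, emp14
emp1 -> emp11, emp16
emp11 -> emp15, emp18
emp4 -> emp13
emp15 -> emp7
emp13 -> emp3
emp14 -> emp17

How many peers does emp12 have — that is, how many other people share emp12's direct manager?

1

emp12 reports to emp5. emp5's other direct reports are emp2 — 1 peer.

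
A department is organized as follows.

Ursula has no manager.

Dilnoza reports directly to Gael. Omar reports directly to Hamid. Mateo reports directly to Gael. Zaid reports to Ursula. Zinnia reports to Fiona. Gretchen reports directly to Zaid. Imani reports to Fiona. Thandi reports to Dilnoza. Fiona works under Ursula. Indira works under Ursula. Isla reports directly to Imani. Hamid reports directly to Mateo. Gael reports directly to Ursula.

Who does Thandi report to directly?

Dilnoza

Thandi reports directly to Dilnoza.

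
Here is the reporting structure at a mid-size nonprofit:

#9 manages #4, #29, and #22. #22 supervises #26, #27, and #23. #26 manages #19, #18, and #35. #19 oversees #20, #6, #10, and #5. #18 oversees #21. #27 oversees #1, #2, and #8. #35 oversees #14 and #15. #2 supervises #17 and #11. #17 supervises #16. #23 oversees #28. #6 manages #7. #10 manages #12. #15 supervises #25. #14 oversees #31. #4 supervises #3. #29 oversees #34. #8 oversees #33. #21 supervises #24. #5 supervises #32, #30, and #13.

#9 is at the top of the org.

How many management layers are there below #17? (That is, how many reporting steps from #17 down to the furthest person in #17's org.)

1

The longest chain under #17 runs #17 → #16, which is 1 level below #17.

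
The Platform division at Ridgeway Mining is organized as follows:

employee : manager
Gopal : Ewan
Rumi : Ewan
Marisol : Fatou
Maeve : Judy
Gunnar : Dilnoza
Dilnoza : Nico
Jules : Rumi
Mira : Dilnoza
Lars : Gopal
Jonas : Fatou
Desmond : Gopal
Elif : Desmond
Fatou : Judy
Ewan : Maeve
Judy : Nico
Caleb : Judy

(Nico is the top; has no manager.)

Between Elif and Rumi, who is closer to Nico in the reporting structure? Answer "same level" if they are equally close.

Rumi

Elif is 6 levels below Nico; Rumi is 4. Rumi is higher.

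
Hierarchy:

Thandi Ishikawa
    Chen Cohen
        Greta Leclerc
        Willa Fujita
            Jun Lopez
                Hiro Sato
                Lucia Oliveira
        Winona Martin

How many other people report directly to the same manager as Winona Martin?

2

Winona Martin reports to Chen Cohen. Chen Cohen's other direct reports are Greta Leclerc, Willa Fujita — 2 peers.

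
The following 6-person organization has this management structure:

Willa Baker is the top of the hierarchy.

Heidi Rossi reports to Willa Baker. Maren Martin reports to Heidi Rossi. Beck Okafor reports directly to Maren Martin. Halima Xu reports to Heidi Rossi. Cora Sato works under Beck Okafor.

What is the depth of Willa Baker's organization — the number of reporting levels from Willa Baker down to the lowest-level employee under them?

4

The longest chain under Willa Baker runs Willa Baker → Heidi Rossi → Maren Martin → Beck Okafor → Cora Sato, which is 4 levels below Willa Baker.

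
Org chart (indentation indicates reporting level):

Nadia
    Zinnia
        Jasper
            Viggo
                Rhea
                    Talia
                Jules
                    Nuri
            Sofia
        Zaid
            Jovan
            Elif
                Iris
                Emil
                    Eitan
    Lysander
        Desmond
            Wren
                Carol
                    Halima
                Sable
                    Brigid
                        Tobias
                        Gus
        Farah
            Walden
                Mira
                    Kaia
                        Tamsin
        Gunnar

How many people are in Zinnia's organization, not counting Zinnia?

Zinnia directly manages Jasper, Zaid. Under Jasper: Sofia, Viggo, Jules, Nuri, Rhea, Talia (6). Under Zaid: Elif, Emil, Eitan, Iris, Jovan (5). So Zinnia's organization is 2 direct reports plus everyone under them: 7 + 6 = 13.

13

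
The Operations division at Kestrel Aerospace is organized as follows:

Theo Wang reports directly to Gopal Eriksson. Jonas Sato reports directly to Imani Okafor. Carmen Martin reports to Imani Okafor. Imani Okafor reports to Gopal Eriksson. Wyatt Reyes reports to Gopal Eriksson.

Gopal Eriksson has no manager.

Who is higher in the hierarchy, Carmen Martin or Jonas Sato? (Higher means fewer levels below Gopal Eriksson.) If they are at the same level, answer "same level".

Both Carmen Martin and Jonas Sato are 2 levels below Gopal Eriksson.

same level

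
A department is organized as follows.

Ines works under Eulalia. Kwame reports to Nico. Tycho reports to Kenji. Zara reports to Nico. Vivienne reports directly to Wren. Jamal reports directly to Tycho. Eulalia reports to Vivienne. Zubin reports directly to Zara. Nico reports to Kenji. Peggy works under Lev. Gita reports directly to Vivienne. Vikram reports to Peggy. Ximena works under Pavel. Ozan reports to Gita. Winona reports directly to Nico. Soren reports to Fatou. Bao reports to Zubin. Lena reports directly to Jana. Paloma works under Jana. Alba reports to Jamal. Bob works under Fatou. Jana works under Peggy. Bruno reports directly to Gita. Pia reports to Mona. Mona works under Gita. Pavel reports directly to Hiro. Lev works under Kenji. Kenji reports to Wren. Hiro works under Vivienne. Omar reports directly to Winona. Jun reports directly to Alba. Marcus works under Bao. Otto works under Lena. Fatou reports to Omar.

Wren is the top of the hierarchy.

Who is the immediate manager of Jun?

Jun reports directly to Alba.

Alba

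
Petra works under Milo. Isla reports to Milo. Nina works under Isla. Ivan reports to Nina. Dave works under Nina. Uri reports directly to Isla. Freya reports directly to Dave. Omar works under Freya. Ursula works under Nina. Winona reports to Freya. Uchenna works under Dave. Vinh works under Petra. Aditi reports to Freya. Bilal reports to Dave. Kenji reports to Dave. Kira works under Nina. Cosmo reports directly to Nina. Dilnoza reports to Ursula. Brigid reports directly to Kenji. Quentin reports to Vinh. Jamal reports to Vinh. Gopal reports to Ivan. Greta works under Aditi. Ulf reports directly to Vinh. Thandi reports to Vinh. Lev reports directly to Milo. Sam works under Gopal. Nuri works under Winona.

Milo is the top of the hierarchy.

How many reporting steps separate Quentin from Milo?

Chain from Quentin up to Milo: Quentin → Vinh → Petra → Milo. That is 3 steps up, so Quentin is 3 levels below Milo.

3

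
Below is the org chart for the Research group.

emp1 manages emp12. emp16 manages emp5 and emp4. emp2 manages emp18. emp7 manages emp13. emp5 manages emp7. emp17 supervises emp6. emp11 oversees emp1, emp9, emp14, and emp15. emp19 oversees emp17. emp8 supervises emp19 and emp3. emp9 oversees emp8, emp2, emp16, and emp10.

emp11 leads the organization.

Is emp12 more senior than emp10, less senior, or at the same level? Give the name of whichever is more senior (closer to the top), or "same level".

Both emp12 and emp10 are 2 levels below emp11.

same level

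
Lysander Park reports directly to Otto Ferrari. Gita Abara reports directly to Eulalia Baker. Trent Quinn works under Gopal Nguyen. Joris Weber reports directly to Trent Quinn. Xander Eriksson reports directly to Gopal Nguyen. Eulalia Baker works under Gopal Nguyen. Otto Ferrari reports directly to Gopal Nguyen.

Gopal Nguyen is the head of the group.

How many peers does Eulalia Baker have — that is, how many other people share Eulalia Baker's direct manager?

3

Eulalia Baker reports to Gopal Nguyen. Gopal Nguyen's other direct reports are Trent Quinn, Xander Eriksson, Otto Ferrari — 3 peers.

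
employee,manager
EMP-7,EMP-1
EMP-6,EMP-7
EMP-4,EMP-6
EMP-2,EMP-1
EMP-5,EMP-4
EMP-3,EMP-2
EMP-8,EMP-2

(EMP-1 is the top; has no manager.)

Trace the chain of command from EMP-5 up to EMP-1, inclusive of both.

EMP-5 -> EMP-4 -> EMP-6 -> EMP-7 -> EMP-1

EMP-5 reports to EMP-4. EMP-4 reports to EMP-6. EMP-6 reports to EMP-7. EMP-7 reports to EMP-1. EMP-1 is at the top.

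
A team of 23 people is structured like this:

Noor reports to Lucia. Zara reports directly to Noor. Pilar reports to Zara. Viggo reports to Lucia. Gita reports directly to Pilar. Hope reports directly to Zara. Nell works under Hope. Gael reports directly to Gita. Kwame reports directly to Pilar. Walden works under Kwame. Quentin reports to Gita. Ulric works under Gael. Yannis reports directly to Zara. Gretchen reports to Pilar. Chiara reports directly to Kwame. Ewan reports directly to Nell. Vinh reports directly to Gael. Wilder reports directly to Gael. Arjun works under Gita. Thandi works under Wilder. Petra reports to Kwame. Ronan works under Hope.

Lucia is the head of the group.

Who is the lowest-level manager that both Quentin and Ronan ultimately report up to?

Quentin's chain of managers is Gita, Pilar, Zara, Noor, Lucia. Ronan's chain of managers is Hope, Zara, Noor, Lucia. The first manager that appears in both chains is Zara.

Zara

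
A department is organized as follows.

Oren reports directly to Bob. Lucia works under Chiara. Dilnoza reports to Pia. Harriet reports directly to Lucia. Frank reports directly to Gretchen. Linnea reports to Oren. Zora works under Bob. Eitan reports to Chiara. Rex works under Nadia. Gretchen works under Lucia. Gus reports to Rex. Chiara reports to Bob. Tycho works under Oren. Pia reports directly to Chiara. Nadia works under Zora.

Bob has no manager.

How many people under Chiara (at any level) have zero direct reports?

The people in Chiara's organization with no one reporting to them are Dilnoza, Eitan, Frank, Harriet. That is 4.

4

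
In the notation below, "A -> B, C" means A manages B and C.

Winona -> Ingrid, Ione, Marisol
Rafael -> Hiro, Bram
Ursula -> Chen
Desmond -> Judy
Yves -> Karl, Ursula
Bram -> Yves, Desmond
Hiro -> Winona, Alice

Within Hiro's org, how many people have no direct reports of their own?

4

The people in Hiro's organization with no one reporting to them are Alice, Marisol, Ione, Ingrid. That is 4.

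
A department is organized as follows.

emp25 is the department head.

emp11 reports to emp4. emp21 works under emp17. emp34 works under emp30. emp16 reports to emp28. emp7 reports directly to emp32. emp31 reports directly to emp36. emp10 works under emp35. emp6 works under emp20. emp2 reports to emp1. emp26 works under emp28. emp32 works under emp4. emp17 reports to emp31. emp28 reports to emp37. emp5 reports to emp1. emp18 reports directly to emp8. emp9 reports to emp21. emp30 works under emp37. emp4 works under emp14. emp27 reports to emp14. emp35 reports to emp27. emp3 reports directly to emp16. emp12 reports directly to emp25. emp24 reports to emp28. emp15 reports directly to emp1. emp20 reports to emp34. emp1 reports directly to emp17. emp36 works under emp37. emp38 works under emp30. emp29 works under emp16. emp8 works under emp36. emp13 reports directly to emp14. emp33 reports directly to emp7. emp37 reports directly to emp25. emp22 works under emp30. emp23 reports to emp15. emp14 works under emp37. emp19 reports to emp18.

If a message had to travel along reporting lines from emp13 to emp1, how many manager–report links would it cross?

emp13 is 2 levels below emp37, and emp1 is 4 levels below emp37 (their lowest common manager). The shortest path runs up from emp13 to emp37 and back down to emp1: 2 + 4 = 6 links.

6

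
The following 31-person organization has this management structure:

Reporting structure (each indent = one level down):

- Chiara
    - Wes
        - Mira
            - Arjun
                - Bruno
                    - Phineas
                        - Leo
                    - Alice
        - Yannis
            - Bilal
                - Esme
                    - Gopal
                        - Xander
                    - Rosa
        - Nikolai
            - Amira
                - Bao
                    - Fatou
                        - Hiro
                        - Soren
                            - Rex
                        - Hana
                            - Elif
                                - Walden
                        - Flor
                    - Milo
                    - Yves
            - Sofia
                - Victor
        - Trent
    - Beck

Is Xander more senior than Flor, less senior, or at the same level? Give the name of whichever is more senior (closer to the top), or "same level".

Both Xander and Flor are 6 levels below Chiara.

same level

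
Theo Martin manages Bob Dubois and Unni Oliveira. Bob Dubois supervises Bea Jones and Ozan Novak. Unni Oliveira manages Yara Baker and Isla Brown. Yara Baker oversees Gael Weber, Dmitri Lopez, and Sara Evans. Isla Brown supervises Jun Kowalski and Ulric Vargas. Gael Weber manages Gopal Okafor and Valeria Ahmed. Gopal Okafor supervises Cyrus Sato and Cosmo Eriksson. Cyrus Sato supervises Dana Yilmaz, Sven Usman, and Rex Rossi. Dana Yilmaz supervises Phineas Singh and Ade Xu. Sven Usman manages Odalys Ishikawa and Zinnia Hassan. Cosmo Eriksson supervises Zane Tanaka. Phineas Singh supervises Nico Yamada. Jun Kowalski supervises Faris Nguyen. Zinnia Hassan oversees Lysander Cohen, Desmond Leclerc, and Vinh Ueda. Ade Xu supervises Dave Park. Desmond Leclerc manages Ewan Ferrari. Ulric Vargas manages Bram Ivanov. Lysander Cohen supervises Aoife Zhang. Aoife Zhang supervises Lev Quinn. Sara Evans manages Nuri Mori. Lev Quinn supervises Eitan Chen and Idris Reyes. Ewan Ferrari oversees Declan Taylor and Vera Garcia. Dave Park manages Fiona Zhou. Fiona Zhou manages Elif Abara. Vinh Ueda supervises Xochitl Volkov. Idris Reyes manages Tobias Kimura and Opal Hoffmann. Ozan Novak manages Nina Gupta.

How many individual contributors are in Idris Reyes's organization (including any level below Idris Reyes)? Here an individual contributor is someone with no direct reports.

The people in Idris Reyes's organization with no one reporting to them are Opal Hoffmann, Tobias Kimura. That is 2.

2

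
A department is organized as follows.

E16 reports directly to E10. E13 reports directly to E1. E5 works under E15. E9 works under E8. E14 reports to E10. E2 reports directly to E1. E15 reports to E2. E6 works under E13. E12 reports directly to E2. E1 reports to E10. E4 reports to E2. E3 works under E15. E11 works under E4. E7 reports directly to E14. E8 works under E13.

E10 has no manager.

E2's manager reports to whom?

E10

E2 reports to E1, and E1 reports to E10. So E2's skip-level manager is E10.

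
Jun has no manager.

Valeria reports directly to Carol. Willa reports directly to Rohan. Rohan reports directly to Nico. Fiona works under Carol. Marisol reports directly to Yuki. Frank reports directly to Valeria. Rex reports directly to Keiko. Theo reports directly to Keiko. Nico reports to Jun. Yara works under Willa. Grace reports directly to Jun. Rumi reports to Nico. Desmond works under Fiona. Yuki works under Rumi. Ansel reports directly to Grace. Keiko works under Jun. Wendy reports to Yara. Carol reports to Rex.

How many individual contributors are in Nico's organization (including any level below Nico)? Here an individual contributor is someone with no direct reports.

2

The people in Nico's organization with no one reporting to them are Marisol, Wendy. That is 2.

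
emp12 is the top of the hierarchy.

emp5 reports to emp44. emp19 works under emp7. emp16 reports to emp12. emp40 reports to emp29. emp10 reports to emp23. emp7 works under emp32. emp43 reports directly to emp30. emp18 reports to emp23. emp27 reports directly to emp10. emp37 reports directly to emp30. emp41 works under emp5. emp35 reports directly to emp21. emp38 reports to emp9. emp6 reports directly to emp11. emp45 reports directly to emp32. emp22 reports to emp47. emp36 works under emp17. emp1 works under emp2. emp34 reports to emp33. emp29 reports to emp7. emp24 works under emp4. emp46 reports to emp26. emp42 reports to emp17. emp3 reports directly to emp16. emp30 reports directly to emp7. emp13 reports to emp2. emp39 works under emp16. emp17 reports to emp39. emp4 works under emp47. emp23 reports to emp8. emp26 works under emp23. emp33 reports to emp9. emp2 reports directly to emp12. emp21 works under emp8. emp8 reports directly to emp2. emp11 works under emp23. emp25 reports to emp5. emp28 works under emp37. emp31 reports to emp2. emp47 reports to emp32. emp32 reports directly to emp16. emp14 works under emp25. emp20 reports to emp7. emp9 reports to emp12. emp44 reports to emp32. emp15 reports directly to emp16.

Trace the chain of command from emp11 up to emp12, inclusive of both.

emp11 -> emp23 -> emp8 -> emp2 -> emp12

emp11 reports to emp23. emp23 reports to emp8. emp8 reports to emp2. emp2 reports to emp12. emp12 is at the top.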